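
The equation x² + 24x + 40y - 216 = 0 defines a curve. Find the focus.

Only x is squared. Complete the square in x: (x + 12)² = -40(y - 9).
Vertex (-12, 9); 4p = -40 so p = -10. Opens down.
Focus is p units from the vertex along the axis: (h, k + p).

(-12, -1)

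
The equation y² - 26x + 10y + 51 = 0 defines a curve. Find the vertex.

(1, -5)

Only y is squared. Complete the square in y: (y + 5)² = 26(x - 1).
Vertex (1, -5); 4p = 26 so p = 13/2. Opens right.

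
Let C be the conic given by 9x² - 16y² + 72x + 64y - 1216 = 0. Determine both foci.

Collect terms: 9(x² + 8x) -16(y² - 4y) = 1216
9(x + 4)² -16(y - 2)² = 1216 + 144 - 64 = 1296
Divide through by 1296 to get (x + 4)²/144 - (y - 2)²/81 = 1.
Hyperbola, center (-4, 2), transverse axis horizontal; a² = 144, b² = 81.
c² = a² + b² = 144 + 81 = 225, so c = 15.
Foci lie on the horizontal axis through the center: (h ± c, k).

(-19, 2) and (11, 2)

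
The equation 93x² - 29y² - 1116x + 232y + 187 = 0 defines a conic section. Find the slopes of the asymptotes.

√2697/29 and -√2697/29

93(x² - 12x) -29(y² - 8y) = -187
Completing the square gives 93(x - 6)² -29(y - 4)² = -187 + 3348 - 464 = 2697.
Dividing both sides by 2697: (x - 6)²/29 - (y - 4)²/93 = 1
Hyperbola, center (6, 4), transverse axis horizontal; a² = 29, b² = 93.
For a horizontal hyperbola the asymptotes have slope ±b/a.
Here that is ±√93/√29 = ±√2697/29.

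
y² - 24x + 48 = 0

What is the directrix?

x = -4

Only y is squared. Complete the square in y: y² = 24(x - 2).
Vertex (2, 0); 4p = 24 so p = 6. Opens right.
Directrix is the vertical line x = h − p = 2 − (6) = -4.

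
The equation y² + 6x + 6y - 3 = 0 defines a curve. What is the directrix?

x = 7/2

Only y is squared. Complete the square in y: (y + 3)² = -6(x - 2).
Vertex (2, -3); 4p = -6 so p = -3/2. Opens left.
Directrix is the vertical line x = h − p = 2 − (-3/2) = 7/2.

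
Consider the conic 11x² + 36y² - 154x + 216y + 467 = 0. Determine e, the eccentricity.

Rearranging, 11(x² - 14x) + 36(y² + 6y) = -467.
Completing the square gives 11(x - 7)² + 36(y + 3)² = -467 + 539 + 324 = 396.
Divide by 396: (x - 7)²/36 + (y + 3)²/11 = 1
Ellipse, center (7, -3), major axis horizontal; a² = 36, b² = 11.
c² = a² - b² = 25, so c = 5.
e = c/a = 5/6.

e = 5/6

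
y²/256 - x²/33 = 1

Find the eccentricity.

e = 17/16

Center (0, 0). The positive term is the y-term, so the transverse axis is vertical; a² = 256, b² = 33.
c² = a² + b² = 289, so c = 17.
e = c/a = 17/16.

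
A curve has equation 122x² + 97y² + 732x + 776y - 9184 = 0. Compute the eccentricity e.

Collect terms: 122(x² + 6x) + 97(y² + 8y) = 9184
Complete the square in x and y: 122(x + 3)² + 97(y + 4)² = 9184 + 1098 + 1552 = 11834
Divide by 11834: (x + 3)²/97 + (y + 4)²/122 = 1
Ellipse, center (-3, -4), major axis vertical; a² = 122, b² = 97.
c² = a² - b² = 25, so c = 5.
e = c/a = 5/√122 = 5√122/122.

e = 5√122/122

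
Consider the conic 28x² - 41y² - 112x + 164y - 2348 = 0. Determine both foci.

(2 - √138, 2) and (2 + √138, 2)

Group the x- and y-terms: 28(x² - 4x) -41(y² - 4y) = 2348
28(x - 2)² -41(y - 2)² = 2348 + 112 - 164 = 2296
Divide by 2296: (x - 2)²/82 - (y - 2)²/56 = 1
Hyperbola, center (2, 2), transverse axis horizontal; a² = 82, b² = 56.
c² = a² + b² = 82 + 56 = 138, so c = √138.
Foci lie on the horizontal axis through the center: (h ± c, k).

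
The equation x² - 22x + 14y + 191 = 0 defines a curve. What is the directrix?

Only x is squared. Complete the square in x: (x - 11)² = -14(y + 5).
Vertex (11, -5); 4p = -14 so p = -7/2. Opens down.
Directrix is the horizontal line y = k − p = -5 − (-7/2) = -3/2.

y = -3/2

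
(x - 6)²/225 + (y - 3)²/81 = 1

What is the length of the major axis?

30

Center (6, 3). The larger denominator 225 sits under the x-term, so the major axis is horizontal; a² = 225, b² = 81.
a² = 225 so a = 15; the major axis has length 2a = 30.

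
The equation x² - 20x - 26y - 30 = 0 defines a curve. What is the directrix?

Only x is squared. Complete the square in x: (x - 10)² = 26(y + 5).
Vertex (10, -5); 4p = 26 so p = 13/2. Opens up.
Directrix is the horizontal line y = k − p = -5 − (13/2) = -23/2.

y = -23/2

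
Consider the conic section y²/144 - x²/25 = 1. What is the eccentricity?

e = 13/12

Center (0, 0). The positive term is the y-term, so the transverse axis is vertical; a² = 144, b² = 25.
c² = a² + b² = 169, so c = 13.
e = c/a = 13/12.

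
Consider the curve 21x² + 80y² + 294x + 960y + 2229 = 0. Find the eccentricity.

Collect terms: 21(x² + 14x) + 80(y² + 12y) = -2229
Complete the square in x and y: 21(x + 7)² + 80(y + 6)² = -2229 + 1029 + 2880 = 1680
Dividing both sides by 1680: (x + 7)²/80 + (y + 6)²/21 = 1
Ellipse, center (-7, -6), major axis horizontal; a² = 80, b² = 21.
c² = a² - b² = 59, so c = √59.
e = c/a = √59/4√5 = √295/20.

e = √295/20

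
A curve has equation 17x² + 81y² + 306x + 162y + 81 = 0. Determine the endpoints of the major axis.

Group the x- and y-terms: 17(x² + 18x) + 81(y² + 2y) = -81
17(x + 9)² + 81(y + 1)² = -81 + 1377 + 81 = 1377
Divide by 1377: (x + 9)²/81 + (y + 1)²/17 = 1
Ellipse, center (-9, -1), major axis horizontal; a² = 81, b² = 17.
a = 9. Vertices at (h ± a, k).

(-18, -1) and (0, -1)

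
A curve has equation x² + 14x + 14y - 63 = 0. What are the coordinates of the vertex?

Only x is squared. Complete the square in x: (x + 7)² = -14(y - 8).
Vertex (-7, 8); 4p = -14 so p = -7/2. Opens down.

(-7, 8)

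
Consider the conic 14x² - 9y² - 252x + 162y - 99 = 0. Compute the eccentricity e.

e = √23/3

Group: 14(x² - 18x) -9(y² - 18y) = 99
14(x - 9)² -9(y - 9)² = 99 + 1134 - 729 = 504
Divide by 504: (x - 9)²/36 - (y - 9)²/56 = 1
Hyperbola, center (9, 9), transverse axis horizontal; a² = 36, b² = 56.
c² = a² + b² = 92, so c = 2√23.
e = c/a = 2√23/6 = √23/3.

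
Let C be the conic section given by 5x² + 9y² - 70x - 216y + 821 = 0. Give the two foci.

(-1, 12) and (15, 12)

Group: 5(x² - 14x) + 9(y² - 24y) = -821
Complete the square: 5(x - 7)² + 9(y - 12)² = -821 + 245 + 1296 = 720
Divide by 720: (x - 7)²/144 + (y - 12)²/80 = 1
Ellipse, center (7, 12), major axis horizontal; a² = 144, b² = 80.
c² = a² - b² = 144 - 80 = 64, so c = 8.
Foci lie on the horizontal axis through the center: (h ± c, k).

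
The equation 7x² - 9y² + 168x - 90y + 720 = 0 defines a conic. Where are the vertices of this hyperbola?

Rearranging, 7(x² + 24x) -9(y² + 10y) = -720.
7(x + 12)² -9(y + 5)² = -720 + 1008 - 225 = 63
Divide by 63: (x + 12)²/9 - (y + 5)²/7 = 1
Hyperbola, center (-12, -5), transverse axis horizontal; a² = 9, b² = 7.
a = 3. Vertices at (h ± a, k).

(-15, -5) and (-9, -5)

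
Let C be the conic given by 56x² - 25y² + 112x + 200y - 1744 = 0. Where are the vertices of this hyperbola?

(-6, 4) and (4, 4)

Collect terms: 56(x² + 2x) -25(y² - 8y) = 1744
Completing the square gives 56(x + 1)² -25(y - 4)² = 1744 + 56 - 400 = 1400.
Divide through by 1400 to get (x + 1)²/25 - (y - 4)²/56 = 1.
Hyperbola, center (-1, 4), transverse axis horizontal; a² = 25, b² = 56.
a = 5. Vertices at (h ± a, k).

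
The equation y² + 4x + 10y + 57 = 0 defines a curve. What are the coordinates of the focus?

(-9, -5)

Only y is squared. Complete the square in y: (y + 5)² = -4(x + 8).
Vertex (-8, -5); 4p = -4 so p = -1. Opens left.
Focus is p units from the vertex along the axis: (h + p, k).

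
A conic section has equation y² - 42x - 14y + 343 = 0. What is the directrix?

x = -7/2

Only y is squared. Complete the square in y: (y - 7)² = 42(x - 7).
Vertex (7, 7); 4p = 42 so p = 21/2. Opens right.
Directrix is the vertical line x = h − p = 7 − (21/2) = -7/2.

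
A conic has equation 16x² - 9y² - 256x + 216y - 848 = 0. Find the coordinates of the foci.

Group the x- and y-terms: 16(x² - 16x) -9(y² - 24y) = 848
Complete the square: 16(x - 8)² -9(y - 12)² = 848 + 1024 - 1296 = 576
Divide by 576: (x - 8)²/36 - (y - 12)²/64 = 1
Hyperbola, center (8, 12), transverse axis horizontal; a² = 36, b² = 64.
c² = a² + b² = 36 + 64 = 100, so c = 10.
Foci lie on the horizontal axis through the center: (h ± c, k).

(-2, 12) and (18, 12)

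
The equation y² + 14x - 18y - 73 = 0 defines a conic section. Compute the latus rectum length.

Only y is squared. Complete the square in y: (y - 9)² = -14(x - 11).
Vertex (11, 9); 4p = -14 so p = -7/2. Opens left.
Latus rectum length = |4p| = 14.

14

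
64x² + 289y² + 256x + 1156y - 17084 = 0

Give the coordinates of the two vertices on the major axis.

(-19, -2) and (15, -2)

Group the x- and y-terms: 64(x² + 4x) + 289(y² + 4y) = 17084
Complete the square in x and y: 64(x + 2)² + 289(y + 2)² = 17084 + 256 + 1156 = 18496
Divide through by 18496 to get (x + 2)²/289 + (y + 2)²/64 = 1.
Ellipse, center (-2, -2), major axis horizontal; a² = 289, b² = 64.
a = 17. Vertices at (h ± a, k).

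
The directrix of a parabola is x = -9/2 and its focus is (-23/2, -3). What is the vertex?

(-8, -3)

The vertex is the midpoint between the focus and the directrix along the axis of symmetry.
Axis is horizontal (directrix is vertical). Vertex x-coordinate = (-23/2 + (-9/2))/2 = -8; y-coordinate = -3.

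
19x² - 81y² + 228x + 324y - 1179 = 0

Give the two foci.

Group the x- and y-terms: 19(x² + 12x) -81(y² - 4y) = 1179
Complete the square in x and y: 19(x + 6)² -81(y - 2)² = 1179 + 684 - 324 = 1539
Divide by 1539: (x + 6)²/81 - (y - 2)²/19 = 1
Hyperbola, center (-6, 2), transverse axis horizontal; a² = 81, b² = 19.
c² = a² + b² = 81 + 19 = 100, so c = 10.
Foci lie on the horizontal axis through the center: (h ± c, k).

(-16, 2) and (4, 2)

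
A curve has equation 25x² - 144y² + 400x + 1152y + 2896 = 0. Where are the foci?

Group: 25(x² + 16x) -144(y² - 8y) = -2896
25(x + 8)² -144(y - 4)² = -2896 + 1600 - 2304 = -3600
Divide by -3600: (y - 4)²/25 - (x + 8)²/144 = 1
Hyperbola, center (-8, 4), transverse axis vertical; a² = 25, b² = 144.
c² = a² + b² = 25 + 144 = 169, so c = 13.
Foci lie on the vertical axis through the center: (h, k ± c).

(-8, -9) and (-8, 17)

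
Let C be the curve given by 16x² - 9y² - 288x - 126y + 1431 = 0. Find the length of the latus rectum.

9

Group the x- and y-terms: 16(x² - 18x) -9(y² + 14y) = -1431
16(x - 9)² -9(y + 7)² = -1431 + 1296 - 441 = -576
Divide through by -576 to get (y + 7)²/64 - (x - 9)²/36 = 1.
Hyperbola, center (9, -7), transverse axis vertical; a² = 64, b² = 36.
Latus rectum length = 2b²/a = 2·36/8 = 9.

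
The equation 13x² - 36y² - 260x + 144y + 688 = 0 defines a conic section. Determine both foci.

(3, 2) and (17, 2)

Group: 13(x² - 20x) -36(y² - 4y) = -688
Complete the square: 13(x - 10)² -36(y - 2)² = -688 + 1300 - 144 = 468
Divide through by 468 to get (x - 10)²/36 - (y - 2)²/13 = 1.
Hyperbola, center (10, 2), transverse axis horizontal; a² = 36, b² = 13.
c² = a² + b² = 36 + 13 = 49, so c = 7.
Foci lie on the horizontal axis through the center: (h ± c, k).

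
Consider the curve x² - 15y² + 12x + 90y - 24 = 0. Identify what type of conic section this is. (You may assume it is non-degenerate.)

hyperbola

No xy term. Coefficients of x² and y² are A = 1, C = -15.
A and C have opposite signs ⇒ hyperbola.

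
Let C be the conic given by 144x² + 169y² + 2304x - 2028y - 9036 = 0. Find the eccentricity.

e = 5/13

Collect terms: 144(x² + 16x) + 169(y² - 12y) = 9036
Completing the square gives 144(x + 8)² + 169(y - 6)² = 9036 + 9216 + 6084 = 24336.
Divide by 24336: (x + 8)²/169 + (y - 6)²/144 = 1
Ellipse, center (-8, 6), major axis horizontal; a² = 169, b² = 144.
c² = a² - b² = 25, so c = 5.
e = c/a = 5/13.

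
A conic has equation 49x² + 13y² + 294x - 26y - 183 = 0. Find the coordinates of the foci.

(-3, -5) and (-3, 7)

Rearranging, 49(x² + 6x) + 13(y² - 2y) = 183.
Complete the square in x and y: 49(x + 3)² + 13(y - 1)² = 183 + 441 + 13 = 637
Dividing both sides by 637: (x + 3)²/13 + (y - 1)²/49 = 1
Ellipse, center (-3, 1), major axis vertical; a² = 49, b² = 13.
c² = a² - b² = 49 - 13 = 36, so c = 6.
Foci lie on the vertical axis through the center: (h, k ± c).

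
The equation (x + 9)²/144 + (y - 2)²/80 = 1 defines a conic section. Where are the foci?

Center (-9, 2). The larger denominator 144 sits under the x-term, so the major axis is horizontal; a² = 144, b² = 80.
c² = a² - b² = 144 - 80 = 64, so c = 8.
Foci lie on the horizontal axis through the center: (h ± c, k).

(-17, 2) and (-1, 2)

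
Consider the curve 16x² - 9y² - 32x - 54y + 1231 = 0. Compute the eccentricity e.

Collect terms: 16(x² - 2x) -9(y² + 6y) = -1231
Completing the square gives 16(x - 1)² -9(y + 3)² = -1231 + 16 - 81 = -1296.
Dividing both sides by -1296: (y + 3)²/144 - (x - 1)²/81 = 1
Hyperbola, center (1, -3), transverse axis vertical; a² = 144, b² = 81.
c² = a² + b² = 225, so c = 15.
e = c/a = 15/12 = 5/4.

e = 5/4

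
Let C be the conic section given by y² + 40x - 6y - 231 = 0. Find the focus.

Only y is squared. Complete the square in y: (y - 3)² = -40(x - 6).
Vertex (6, 3); 4p = -40 so p = -10. Opens left.
Focus is p units from the vertex along the axis: (h + p, k).

(-4, 3)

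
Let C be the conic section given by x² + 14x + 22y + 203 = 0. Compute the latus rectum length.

Only x is squared. Complete the square in x: (x + 7)² = -22(y + 7).
Vertex (-7, -7); 4p = -22 so p = -11/2. Opens down.
Latus rectum length = |4p| = 22.

22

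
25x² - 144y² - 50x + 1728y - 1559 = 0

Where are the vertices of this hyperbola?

(1, 1) and (1, 11)

Group: 25(x² - 2x) -144(y² - 12y) = 1559
Complete the square in x and y: 25(x - 1)² -144(y - 6)² = 1559 + 25 - 5184 = -3600
Divide through by -3600 to get (y - 6)²/25 - (x - 1)²/144 = 1.
Hyperbola, center (1, 6), transverse axis vertical; a² = 25, b² = 144.
a = 5. Vertices at (h, k ± a).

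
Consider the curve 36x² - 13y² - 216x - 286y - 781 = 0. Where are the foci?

Group: 36(x² - 6x) -13(y² + 22y) = 781
36(x - 3)² -13(y + 11)² = 781 + 324 - 1573 = -468
Dividing both sides by -468: (y + 11)²/36 - (x - 3)²/13 = 1
Hyperbola, center (3, -11), transverse axis vertical; a² = 36, b² = 13.
c² = a² + b² = 36 + 13 = 49, so c = 7.
Foci lie on the vertical axis through the center: (h, k ± c).

(3, -18) and (3, -4)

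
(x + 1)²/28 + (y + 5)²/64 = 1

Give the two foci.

(-1, -11) and (-1, 1)

Center (-1, -5). The larger denominator 64 sits under the y-term, so the major axis is vertical; a² = 64, b² = 28.
c² = a² - b² = 64 - 28 = 36, so c = 6.
Foci lie on the vertical axis through the center: (h, k ± c).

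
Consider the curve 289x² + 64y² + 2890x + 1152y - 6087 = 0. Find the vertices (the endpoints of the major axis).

(-5, -26) and (-5, 8)

Collect terms: 289(x² + 10x) + 64(y² + 18y) = 6087
Complete the square: 289(x + 5)² + 64(y + 9)² = 6087 + 7225 + 5184 = 18496
Divide by 18496: (x + 5)²/64 + (y + 9)²/289 = 1
Ellipse, center (-5, -9), major axis vertical; a² = 289, b² = 64.
a = 17. Vertices at (h, k ± a).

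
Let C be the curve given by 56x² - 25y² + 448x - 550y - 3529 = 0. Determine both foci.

(-13, -11) and (5, -11)

56(x² + 8x) -25(y² + 22y) = 3529
Completing the square gives 56(x + 4)² -25(y + 11)² = 3529 + 896 - 3025 = 1400.
Dividing both sides by 1400: (x + 4)²/25 - (y + 11)²/56 = 1
Hyperbola, center (-4, -11), transverse axis horizontal; a² = 25, b² = 56.
c² = a² + b² = 25 + 56 = 81, so c = 9.
Foci lie on the horizontal axis through the center: (h ± c, k).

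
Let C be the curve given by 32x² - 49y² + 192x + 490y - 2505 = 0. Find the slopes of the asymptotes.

4√2/7 and -4√2/7

Collect terms: 32(x² + 6x) -49(y² - 10y) = 2505
Complete the square in x and y: 32(x + 3)² -49(y - 5)² = 2505 + 288 - 1225 = 1568
Divide by 1568: (x + 3)²/49 - (y - 5)²/32 = 1
Hyperbola, center (-3, 5), transverse axis horizontal; a² = 49, b² = 32.
For a horizontal hyperbola the asymptotes have slope ±b/a.
Here that is ±4√2/7.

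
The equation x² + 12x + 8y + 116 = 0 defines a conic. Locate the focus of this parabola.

Only x is squared. Complete the square in x: (x + 6)² = -8(y + 10).
Vertex (-6, -10); 4p = -8 so p = -2. Opens down.
Focus is p units from the vertex along the axis: (h, k + p).

(-6, -12)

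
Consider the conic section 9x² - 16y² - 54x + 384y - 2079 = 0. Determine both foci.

(3, 7) and (3, 17)

9(x² - 6x) -16(y² - 24y) = 2079
9(x - 3)² -16(y - 12)² = 2079 + 81 - 2304 = -144
Dividing both sides by -144: (y - 12)²/9 - (x - 3)²/16 = 1
Hyperbola, center (3, 12), transverse axis vertical; a² = 9, b² = 16.
c² = a² + b² = 9 + 16 = 25, so c = 5.
Foci lie on the vertical axis through the center: (h, k ± c).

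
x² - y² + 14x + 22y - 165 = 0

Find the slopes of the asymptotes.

1 and -1

Rearranging, (x² + 14x) -(y² - 22y) = 165.
Completing the square gives (x + 7)² -(y - 11)² = 165 + 49 - 121 = 93.
Divide through by 93 to get (x + 7)²/93 - (y - 11)²/93 = 1.
Hyperbola, center (-7, 11), transverse axis horizontal; a² = 93, b² = 93.
For a horizontal hyperbola the asymptotes have slope ±b/a.
Here that is ±√93/√93 = ±1.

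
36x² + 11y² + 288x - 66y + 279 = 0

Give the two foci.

(-4, -2) and (-4, 8)

Collect terms: 36(x² + 8x) + 11(y² - 6y) = -279
Complete the square in x and y: 36(x + 4)² + 11(y - 3)² = -279 + 576 + 99 = 396
Divide through by 396 to get (x + 4)²/11 + (y - 3)²/36 = 1.
Ellipse, center (-4, 3), major axis vertical; a² = 36, b² = 11.
c² = a² - b² = 36 - 11 = 25, so c = 5.
Foci lie on the vertical axis through the center: (h, k ± c).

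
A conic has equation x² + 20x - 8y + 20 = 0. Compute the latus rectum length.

Only x is squared. Complete the square in x: (x + 10)² = 8(y + 10).
Vertex (-10, -10); 4p = 8 so p = 2. Opens up.
Latus rectum length = |4p| = 8.

8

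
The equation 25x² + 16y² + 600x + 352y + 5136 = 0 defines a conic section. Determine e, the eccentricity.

e = 3/5

25(x² + 24x) + 16(y² + 22y) = -5136
Completing the square gives 25(x + 12)² + 16(y + 11)² = -5136 + 3600 + 1936 = 400.
Divide through by 400 to get (x + 12)²/16 + (y + 11)²/25 = 1.
Ellipse, center (-12, -11), major axis vertical; a² = 25, b² = 16.
c² = a² - b² = 9, so c = 3.
e = c/a = 3/5.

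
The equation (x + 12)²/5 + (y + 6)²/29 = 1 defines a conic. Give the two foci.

(-12, -6 - 2√6) and (-12, -6 + 2√6)

Center (-12, -6). The larger denominator 29 sits under the y-term, so the major axis is vertical; a² = 29, b² = 5.
c² = a² - b² = 29 - 5 = 24, so c = 2√6.
Foci lie on the vertical axis through the center: (h, k ± c).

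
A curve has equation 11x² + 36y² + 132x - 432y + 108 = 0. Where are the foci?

(-16, 6) and (4, 6)

Group the x- and y-terms: 11(x² + 12x) + 36(y² - 12y) = -108
Complete the square in x and y: 11(x + 6)² + 36(y - 6)² = -108 + 396 + 1296 = 1584
Divide by 1584: (x + 6)²/144 + (y - 6)²/44 = 1
Ellipse, center (-6, 6), major axis horizontal; a² = 144, b² = 44.
c² = a² - b² = 144 - 44 = 100, so c = 10.
Foci lie on the horizontal axis through the center: (h ± c, k).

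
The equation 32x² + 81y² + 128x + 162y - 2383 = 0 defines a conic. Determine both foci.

Rearranging, 32(x² + 4x) + 81(y² + 2y) = 2383.
Completing the square gives 32(x + 2)² + 81(y + 1)² = 2383 + 128 + 81 = 2592.
Divide through by 2592 to get (x + 2)²/81 + (y + 1)²/32 = 1.
Ellipse, center (-2, -1), major axis horizontal; a² = 81, b² = 32.
c² = a² - b² = 81 - 32 = 49, so c = 7.
Foci lie on the horizontal axis through the center: (h ± c, k).

(-9, -1) and (5, -1)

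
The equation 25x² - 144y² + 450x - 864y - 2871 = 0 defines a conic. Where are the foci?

Group the x- and y-terms: 25(x² + 18x) -144(y² + 6y) = 2871
Completing the square gives 25(x + 9)² -144(y + 3)² = 2871 + 2025 - 1296 = 3600.
Divide by 3600: (x + 9)²/144 - (y + 3)²/25 = 1
Hyperbola, center (-9, -3), transverse axis horizontal; a² = 144, b² = 25.
c² = a² + b² = 144 + 25 = 169, so c = 13.
Foci lie on the horizontal axis through the center: (h ± c, k).

(-22, -3) and (4, -3)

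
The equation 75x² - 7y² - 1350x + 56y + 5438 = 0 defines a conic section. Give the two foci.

(9 - √82, 4) and (9 + √82, 4)

Rearranging, 75(x² - 18x) -7(y² - 8y) = -5438.
75(x - 9)² -7(y - 4)² = -5438 + 6075 - 112 = 525
Divide by 525: (x - 9)²/7 - (y - 4)²/75 = 1
Hyperbola, center (9, 4), transverse axis horizontal; a² = 7, b² = 75.
c² = a² + b² = 7 + 75 = 82, so c = √82.
Foci lie on the horizontal axis through the center: (h ± c, k).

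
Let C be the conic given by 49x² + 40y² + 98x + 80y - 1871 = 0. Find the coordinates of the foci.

(-1, -4) and (-1, 2)

49(x² + 2x) + 40(y² + 2y) = 1871
Completing the square gives 49(x + 1)² + 40(y + 1)² = 1871 + 49 + 40 = 1960.
Dividing both sides by 1960: (x + 1)²/40 + (y + 1)²/49 = 1
Ellipse, center (-1, -1), major axis vertical; a² = 49, b² = 40.
c² = a² - b² = 49 - 40 = 9, so c = 3.
Foci lie on the vertical axis through the center: (h, k ± c).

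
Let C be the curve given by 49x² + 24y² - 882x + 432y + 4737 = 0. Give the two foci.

(9, -14) and (9, -4)

49(x² - 18x) + 24(y² + 18y) = -4737
49(x - 9)² + 24(y + 9)² = -4737 + 3969 + 1944 = 1176
Divide through by 1176 to get (x - 9)²/24 + (y + 9)²/49 = 1.
Ellipse, center (9, -9), major axis vertical; a² = 49, b² = 24.
c² = a² - b² = 49 - 24 = 25, so c = 5.
Foci lie on the vertical axis through the center: (h, k ± c).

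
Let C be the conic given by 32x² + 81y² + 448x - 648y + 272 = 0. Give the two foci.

(-14, 4) and (0, 4)

Group: 32(x² + 14x) + 81(y² - 8y) = -272
Complete the square: 32(x + 7)² + 81(y - 4)² = -272 + 1568 + 1296 = 2592
Divide through by 2592 to get (x + 7)²/81 + (y - 4)²/32 = 1.
Ellipse, center (-7, 4), major axis horizontal; a² = 81, b² = 32.
c² = a² - b² = 81 - 32 = 49, so c = 7.
Foci lie on the horizontal axis through the center: (h ± c, k).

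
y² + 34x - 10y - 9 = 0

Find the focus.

Only y is squared. Complete the square in y: (y - 5)² = -34(x - 1).
Vertex (1, 5); 4p = -34 so p = -17/2. Opens left.
Focus is p units from the vertex along the axis: (h + p, k).

(-15/2, 5)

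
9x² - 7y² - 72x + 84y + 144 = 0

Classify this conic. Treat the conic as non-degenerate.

hyperbola

No xy term. Coefficients of x² and y² are A = 9, C = -7.
A and C have opposite signs ⇒ hyperbola.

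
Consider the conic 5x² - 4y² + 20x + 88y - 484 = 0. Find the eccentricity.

e = 3/2

Group the x- and y-terms: 5(x² + 4x) -4(y² - 22y) = 484
Completing the square gives 5(x + 2)² -4(y - 11)² = 484 + 20 - 484 = 20.
Dividing both sides by 20: (x + 2)²/4 - (y - 11)²/5 = 1
Hyperbola, center (-2, 11), transverse axis horizontal; a² = 4, b² = 5.
c² = a² + b² = 9, so c = 3.
e = c/a = 3/2.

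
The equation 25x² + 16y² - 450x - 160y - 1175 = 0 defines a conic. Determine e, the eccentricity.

e = 3/5

Rearranging, 25(x² - 18x) + 16(y² - 10y) = 1175.
Completing the square gives 25(x - 9)² + 16(y - 5)² = 1175 + 2025 + 400 = 3600.
Divide through by 3600 to get (x - 9)²/144 + (y - 5)²/225 = 1.
Ellipse, center (9, 5), major axis vertical; a² = 225, b² = 144.
c² = a² - b² = 81, so c = 9.
e = c/a = 9/15 = 3/5.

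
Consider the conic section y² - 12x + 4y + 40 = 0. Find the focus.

Only y is squared. Complete the square in y: (y + 2)² = 12(x - 3).
Vertex (3, -2); 4p = 12 so p = 3. Opens right.
Focus is p units from the vertex along the axis: (h + p, k).

(6, -2)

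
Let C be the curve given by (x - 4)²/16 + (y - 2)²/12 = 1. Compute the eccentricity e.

Center (4, 2). The larger denominator 16 sits under the x-term, so the major axis is horizontal; a² = 16, b² = 12.
c² = a² - b² = 4, so c = 2.
e = c/a = 2/4 = 1/2.

e = 1/2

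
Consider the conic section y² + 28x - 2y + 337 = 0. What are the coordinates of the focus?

(-19, 1)

Only y is squared. Complete the square in y: (y - 1)² = -28(x + 12).
Vertex (-12, 1); 4p = -28 so p = -7. Opens left.
Focus is p units from the vertex along the axis: (h + p, k).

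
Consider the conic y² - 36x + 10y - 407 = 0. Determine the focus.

Only y is squared. Complete the square in y: (y + 5)² = 36(x + 12).
Vertex (-12, -5); 4p = 36 so p = 9. Opens right.
Focus is p units from the vertex along the axis: (h + p, k).

(-3, -5)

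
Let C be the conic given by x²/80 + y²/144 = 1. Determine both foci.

(0, -8) and (0, 8)

Center (0, 0). The larger denominator 144 sits under the y-term, so the major axis is vertical; a² = 144, b² = 80.
c² = a² - b² = 144 - 80 = 64, so c = 8.
Foci lie on the vertical axis through the center: (h, k ± c).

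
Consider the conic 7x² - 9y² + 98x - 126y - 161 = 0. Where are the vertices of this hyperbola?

(-10, -7) and (-4, -7)

Group the x- and y-terms: 7(x² + 14x) -9(y² + 14y) = 161
Complete the square: 7(x + 7)² -9(y + 7)² = 161 + 343 - 441 = 63
Divide by 63: (x + 7)²/9 - (y + 7)²/7 = 1
Hyperbola, center (-7, -7), transverse axis horizontal; a² = 9, b² = 7.
a = 3. Vertices at (h ± a, k).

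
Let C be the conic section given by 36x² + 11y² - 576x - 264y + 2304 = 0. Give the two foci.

(8, 2) and (8, 22)

Group: 36(x² - 16x) + 11(y² - 24y) = -2304
Complete the square in x and y: 36(x - 8)² + 11(y - 12)² = -2304 + 2304 + 1584 = 1584
Divide by 1584: (x - 8)²/44 + (y - 12)²/144 = 1
Ellipse, center (8, 12), major axis vertical; a² = 144, b² = 44.
c² = a² - b² = 144 - 44 = 100, so c = 10.
Foci lie on the vertical axis through the center: (h, k ± c).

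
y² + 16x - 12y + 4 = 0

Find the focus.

Only y is squared. Complete the square in y: (y - 6)² = -16(x - 2).
Vertex (2, 6); 4p = -16 so p = -4. Opens left.
Focus is p units from the vertex along the axis: (h + p, k).

(-2, 6)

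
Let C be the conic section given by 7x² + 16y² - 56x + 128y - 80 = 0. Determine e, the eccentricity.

Rearranging, 7(x² - 8x) + 16(y² + 8y) = 80.
Complete the square: 7(x - 4)² + 16(y + 4)² = 80 + 112 + 256 = 448
Dividing both sides by 448: (x - 4)²/64 + (y + 4)²/28 = 1
Ellipse, center (4, -4), major axis horizontal; a² = 64, b² = 28.
c² = a² - b² = 36, so c = 6.
e = c/a = 6/8 = 3/4.

e = 3/4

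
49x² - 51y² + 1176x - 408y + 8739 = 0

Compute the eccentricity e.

e = 10/7

Rearranging, 49(x² + 24x) -51(y² + 8y) = -8739.
Complete the square in x and y: 49(x + 12)² -51(y + 4)² = -8739 + 7056 - 816 = -2499
Divide through by -2499 to get (y + 4)²/49 - (x + 12)²/51 = 1.
Hyperbola, center (-12, -4), transverse axis vertical; a² = 49, b² = 51.
c² = a² + b² = 100, so c = 10.
e = c/a = 10/7.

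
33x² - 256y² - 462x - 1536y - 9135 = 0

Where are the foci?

(-10, -3) and (24, -3)

Rearranging, 33(x² - 14x) -256(y² + 6y) = 9135.
33(x - 7)² -256(y + 3)² = 9135 + 1617 - 2304 = 8448
Divide through by 8448 to get (x - 7)²/256 - (y + 3)²/33 = 1.
Hyperbola, center (7, -3), transverse axis horizontal; a² = 256, b² = 33.
c² = a² + b² = 256 + 33 = 289, so c = 17.
Foci lie on the horizontal axis through the center: (h ± c, k).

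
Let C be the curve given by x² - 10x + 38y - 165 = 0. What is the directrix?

y = 29/2

Only x is squared. Complete the square in x: (x - 5)² = -38(y - 5).
Vertex (5, 5); 4p = -38 so p = -19/2. Opens down.
Directrix is the horizontal line y = k − p = 5 − (-19/2) = 29/2.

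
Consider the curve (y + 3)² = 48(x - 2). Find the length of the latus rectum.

Vertex (2, -3); 4p = 48 so p = 12. Opens right.
Latus rectum length = |4p| = 48.

48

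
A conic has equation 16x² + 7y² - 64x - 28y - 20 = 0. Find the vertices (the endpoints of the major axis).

Rearranging, 16(x² - 4x) + 7(y² - 4y) = 20.
Complete the square in x and y: 16(x - 2)² + 7(y - 2)² = 20 + 64 + 28 = 112
Dividing both sides by 112: (x - 2)²/7 + (y - 2)²/16 = 1
Ellipse, center (2, 2), major axis vertical; a² = 16, b² = 7.
a = 4. Vertices at (h, k ± a).

(2, -2) and (2, 6)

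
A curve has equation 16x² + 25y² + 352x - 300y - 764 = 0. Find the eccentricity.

e = 3/5

Collect terms: 16(x² + 22x) + 25(y² - 12y) = 764
Complete the square in x and y: 16(x + 11)² + 25(y - 6)² = 764 + 1936 + 900 = 3600
Dividing both sides by 3600: (x + 11)²/225 + (y - 6)²/144 = 1
Ellipse, center (-11, 6), major axis horizontal; a² = 225, b² = 144.
c² = a² - b² = 81, so c = 9.
e = c/a = 9/15 = 3/5.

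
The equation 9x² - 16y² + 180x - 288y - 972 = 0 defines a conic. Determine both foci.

(-20, -9) and (0, -9)

Group: 9(x² + 20x) -16(y² + 18y) = 972
Complete the square in x and y: 9(x + 10)² -16(y + 9)² = 972 + 900 - 1296 = 576
Divide by 576: (x + 10)²/64 - (y + 9)²/36 = 1
Hyperbola, center (-10, -9), transverse axis horizontal; a² = 64, b² = 36.
c² = a² + b² = 64 + 36 = 100, so c = 10.
Foci lie on the horizontal axis through the center: (h ± c, k).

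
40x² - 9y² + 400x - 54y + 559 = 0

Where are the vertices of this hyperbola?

Rearranging, 40(x² + 10x) -9(y² + 6y) = -559.
Completing the square gives 40(x + 5)² -9(y + 3)² = -559 + 1000 - 81 = 360.
Divide by 360: (x + 5)²/9 - (y + 3)²/40 = 1
Hyperbola, center (-5, -3), transverse axis horizontal; a² = 9, b² = 40.
a = 3. Vertices at (h ± a, k).

(-8, -3) and (-2, -3)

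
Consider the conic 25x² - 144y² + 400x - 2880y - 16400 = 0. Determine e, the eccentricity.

e = 13/12

Rearranging, 25(x² + 16x) -144(y² + 20y) = 16400.
25(x + 8)² -144(y + 10)² = 16400 + 1600 - 14400 = 3600
Divide through by 3600 to get (x + 8)²/144 - (y + 10)²/25 = 1.
Hyperbola, center (-8, -10), transverse axis horizontal; a² = 144, b² = 25.
c² = a² + b² = 169, so c = 13.
e = c/a = 13/12.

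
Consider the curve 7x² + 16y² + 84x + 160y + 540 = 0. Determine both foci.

(-9, -5) and (-3, -5)

7(x² + 12x) + 16(y² + 10y) = -540
7(x + 6)² + 16(y + 5)² = -540 + 252 + 400 = 112
Divide by 112: (x + 6)²/16 + (y + 5)²/7 = 1
Ellipse, center (-6, -5), major axis horizontal; a² = 16, b² = 7.
c² = a² - b² = 16 - 7 = 9, so c = 3.
Foci lie on the horizontal axis through the center: (h ± c, k).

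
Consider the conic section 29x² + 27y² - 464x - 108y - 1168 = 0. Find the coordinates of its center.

(8, 2)

Rearranging, 29(x² - 16x) + 27(y² - 4y) = 1168.
Complete the square: 29(x - 8)² + 27(y - 2)² = 1168 + 1856 + 108 = 3132
Dividing both sides by 3132: (x - 8)²/108 + (y - 2)²/116 = 1
Ellipse with center (8, 2).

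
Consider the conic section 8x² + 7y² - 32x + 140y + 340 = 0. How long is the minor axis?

Rearranging, 8(x² - 4x) + 7(y² + 20y) = -340.
8(x - 2)² + 7(y + 10)² = -340 + 32 + 700 = 392
Divide by 392: (x - 2)²/49 + (y + 10)²/56 = 1
Ellipse, center (2, -10), major axis vertical; a² = 56, b² = 49.
b² = 49 so b = 7; the minor axis has length 2b = 14.

14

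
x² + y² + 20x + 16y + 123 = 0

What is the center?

Group the x- and y-terms: (x² + 20x) + (y² + 16y) = -123
Complete the square: (x + 10)² + (y + 8)² = -123 + 100 + 64 = 41
So (x + 10)² + (y + 8)² = 41.
Circle centered at (-10, -8) with r² = 41.

(-10, -8)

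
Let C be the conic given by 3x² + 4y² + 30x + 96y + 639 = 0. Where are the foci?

3(x² + 10x) + 4(y² + 24y) = -639
Complete the square: 3(x + 5)² + 4(y + 12)² = -639 + 75 + 576 = 12
Divide by 12: (x + 5)²/4 + (y + 12)²/3 = 1
Ellipse, center (-5, -12), major axis horizontal; a² = 4, b² = 3.
c² = a² - b² = 4 - 3 = 1, so c = 1.
Foci lie on the horizontal axis through the center: (h ± c, k).

(-6, -12) and (-4, -12)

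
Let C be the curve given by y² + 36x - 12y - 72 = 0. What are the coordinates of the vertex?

Only y is squared. Complete the square in y: (y - 6)² = -36(x - 3).
Vertex (3, 6); 4p = -36 so p = -9. Opens left.

(3, 6)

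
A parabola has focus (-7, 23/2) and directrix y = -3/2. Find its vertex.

(-7, 5)

The vertex is the midpoint between the focus and the directrix along the axis of symmetry.
Axis is vertical (directrix is horizontal). Vertex y-coordinate = (23/2 + (-3/2))/2 = 5; x-coordinate = -7.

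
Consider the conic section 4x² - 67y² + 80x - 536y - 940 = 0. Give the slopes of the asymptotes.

Group: 4(x² + 20x) -67(y² + 8y) = 940
Completing the square gives 4(x + 10)² -67(y + 4)² = 940 + 400 - 1072 = 268.
Divide by 268: (x + 10)²/67 - (y + 4)²/4 = 1
Hyperbola, center (-10, -4), transverse axis horizontal; a² = 67, b² = 4.
For a horizontal hyperbola the asymptotes have slope ±b/a.
Here that is ±2/√67 = ±2√67/67.

2√67/67 and -2√67/67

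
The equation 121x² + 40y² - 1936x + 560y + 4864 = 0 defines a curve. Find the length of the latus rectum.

80/11

121(x² - 16x) + 40(y² + 14y) = -4864
Complete the square: 121(x - 8)² + 40(y + 7)² = -4864 + 7744 + 1960 = 4840
Divide through by 4840 to get (x - 8)²/40 + (y + 7)²/121 = 1.
Ellipse, center (8, -7), major axis vertical; a² = 121, b² = 40.
Latus rectum length = 2b²/a = 2·40/11 = 80/11.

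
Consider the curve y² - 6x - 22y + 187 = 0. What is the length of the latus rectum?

Only y is squared. Complete the square in y: (y - 11)² = 6(x - 11).
Vertex (11, 11); 4p = 6 so p = 3/2. Opens right.
Latus rectum length = |4p| = 6.

6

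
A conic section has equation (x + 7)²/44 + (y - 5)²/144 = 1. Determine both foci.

(-7, -5) and (-7, 15)

Center (-7, 5). The larger denominator 144 sits under the y-term, so the major axis is vertical; a² = 144, b² = 44.
c² = a² - b² = 144 - 44 = 100, so c = 10.
Foci lie on the vertical axis through the center: (h, k ± c).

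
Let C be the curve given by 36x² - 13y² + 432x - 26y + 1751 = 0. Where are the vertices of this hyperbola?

(-6, -7) and (-6, 5)

Group: 36(x² + 12x) -13(y² + 2y) = -1751
36(x + 6)² -13(y + 1)² = -1751 + 1296 - 13 = -468
Divide by -468: (y + 1)²/36 - (x + 6)²/13 = 1
Hyperbola, center (-6, -1), transverse axis vertical; a² = 36, b² = 13.
a = 6. Vertices at (h, k ± a).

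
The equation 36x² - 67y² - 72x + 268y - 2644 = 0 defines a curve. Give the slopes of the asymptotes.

36(x² - 2x) -67(y² - 4y) = 2644
36(x - 1)² -67(y - 2)² = 2644 + 36 - 268 = 2412
Divide by 2412: (x - 1)²/67 - (y - 2)²/36 = 1
Hyperbola, center (1, 2), transverse axis horizontal; a² = 67, b² = 36.
For a horizontal hyperbola the asymptotes have slope ±b/a.
Here that is ±6/√67 = ±6√67/67.

6√67/67 and -6√67/67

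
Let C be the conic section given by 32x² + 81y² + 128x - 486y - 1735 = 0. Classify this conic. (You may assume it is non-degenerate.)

No xy term. Coefficients of x² and y² are A = 32, C = 81.
A and C have the same sign but A ≠ C ⇒ ellipse.

ellipse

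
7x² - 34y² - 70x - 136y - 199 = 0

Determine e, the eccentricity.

Rearranging, 7(x² - 10x) -34(y² + 4y) = 199.
Complete the square: 7(x - 5)² -34(y + 2)² = 199 + 175 - 136 = 238
Divide by 238: (x - 5)²/34 - (y + 2)²/7 = 1
Hyperbola, center (5, -2), transverse axis horizontal; a² = 34, b² = 7.
c² = a² + b² = 41, so c = √41.
e = c/a = √41/√34 = √1394/34.

e = √1394/34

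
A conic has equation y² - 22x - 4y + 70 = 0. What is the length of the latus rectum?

Only y is squared. Complete the square in y: (y - 2)² = 22(x - 3).
Vertex (3, 2); 4p = 22 so p = 11/2. Opens right.
Latus rectum length = |4p| = 22.

22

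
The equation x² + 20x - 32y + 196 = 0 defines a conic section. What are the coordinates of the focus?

Only x is squared. Complete the square in x: (x + 10)² = 32(y - 3).
Vertex (-10, 3); 4p = 32 so p = 8. Opens up.
Focus is p units from the vertex along the axis: (h, k + p).

(-10, 11)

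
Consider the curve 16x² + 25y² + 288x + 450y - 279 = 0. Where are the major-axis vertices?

(-24, -9) and (6, -9)

Group: 16(x² + 18x) + 25(y² + 18y) = 279
Complete the square in x and y: 16(x + 9)² + 25(y + 9)² = 279 + 1296 + 2025 = 3600
Dividing both sides by 3600: (x + 9)²/225 + (y + 9)²/144 = 1
Ellipse, center (-9, -9), major axis horizontal; a² = 225, b² = 144.
a = 15. Vertices at (h ± a, k).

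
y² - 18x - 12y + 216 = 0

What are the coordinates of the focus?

Only y is squared. Complete the square in y: (y - 6)² = 18(x - 10).
Vertex (10, 6); 4p = 18 so p = 9/2. Opens right.
Focus is p units from the vertex along the axis: (h + p, k).

(29/2, 6)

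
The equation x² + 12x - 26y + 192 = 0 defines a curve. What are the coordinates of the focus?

(-6, 25/2)

Only x is squared. Complete the square in x: (x + 6)² = 26(y - 6).
Vertex (-6, 6); 4p = 26 so p = 13/2. Opens up.
Focus is p units from the vertex along the axis: (h, k + p).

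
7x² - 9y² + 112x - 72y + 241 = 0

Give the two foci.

(-12, -4) and (-4, -4)

7(x² + 16x) -9(y² + 8y) = -241
Completing the square gives 7(x + 8)² -9(y + 4)² = -241 + 448 - 144 = 63.
Dividing both sides by 63: (x + 8)²/9 - (y + 4)²/7 = 1
Hyperbola, center (-8, -4), transverse axis horizontal; a² = 9, b² = 7.
c² = a² + b² = 9 + 7 = 16, so c = 4.
Foci lie on the horizontal axis through the center: (h ± c, k).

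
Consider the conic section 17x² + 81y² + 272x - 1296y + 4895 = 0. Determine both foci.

(-16, 8) and (0, 8)

Group the x- and y-terms: 17(x² + 16x) + 81(y² - 16y) = -4895
Complete the square: 17(x + 8)² + 81(y - 8)² = -4895 + 1088 + 5184 = 1377
Dividing both sides by 1377: (x + 8)²/81 + (y - 8)²/17 = 1
Ellipse, center (-8, 8), major axis horizontal; a² = 81, b² = 17.
c² = a² - b² = 81 - 17 = 64, so c = 8.
Foci lie on the horizontal axis through the center: (h ± c, k).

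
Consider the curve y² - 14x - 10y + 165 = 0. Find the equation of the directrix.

x = 13/2

Only y is squared. Complete the square in y: (y - 5)² = 14(x - 10).
Vertex (10, 5); 4p = 14 so p = 7/2. Opens right.
Directrix is the vertical line x = h − p = 10 − (7/2) = 13/2.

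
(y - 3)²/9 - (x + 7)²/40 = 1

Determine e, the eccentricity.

e = 7/3

Center (-7, 3). The positive term is the y-term, so the transverse axis is vertical; a² = 9, b² = 40.
c² = a² + b² = 49, so c = 7.
e = c/a = 7/3.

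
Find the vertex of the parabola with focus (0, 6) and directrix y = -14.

(0, -4)

The vertex is the midpoint between the focus and the directrix along the axis of symmetry.
Axis is vertical (directrix is horizontal). Vertex y-coordinate = (6 + (-14))/2 = -4; x-coordinate = 0.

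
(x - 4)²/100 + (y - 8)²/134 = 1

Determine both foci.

(4, 8 - √34) and (4, 8 + √34)

Center (4, 8). The larger denominator 134 sits under the y-term, so the major axis is vertical; a² = 134, b² = 100.
c² = a² - b² = 134 - 100 = 34, so c = √34.
Foci lie on the vertical axis through the center: (h, k ± c).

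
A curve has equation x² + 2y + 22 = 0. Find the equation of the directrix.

y = -21/2

Only x is squared. Complete the square in x: x² = -2(y + 11).
Vertex (0, -11); 4p = -2 so p = -1/2. Opens down.
Directrix is the horizontal line y = k − p = -11 − (-1/2) = -21/2.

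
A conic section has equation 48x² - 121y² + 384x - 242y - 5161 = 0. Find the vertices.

(-15, -1) and (7, -1)

Group the x- and y-terms: 48(x² + 8x) -121(y² + 2y) = 5161
48(x + 4)² -121(y + 1)² = 5161 + 768 - 121 = 5808
Divide by 5808: (x + 4)²/121 - (y + 1)²/48 = 1
Hyperbola, center (-4, -1), transverse axis horizontal; a² = 121, b² = 48.
a = 11. Vertices at (h ± a, k).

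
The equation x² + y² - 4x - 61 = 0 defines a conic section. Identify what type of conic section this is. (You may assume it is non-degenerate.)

circle

No xy term. Coefficients of x² and y² are A = 1, C = 1.
A = C (same sign) ⇒ circle.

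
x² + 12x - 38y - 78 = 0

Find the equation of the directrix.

Only x is squared. Complete the square in x: (x + 6)² = 38(y + 3).
Vertex (-6, -3); 4p = 38 so p = 19/2. Opens up.
Directrix is the horizontal line y = k − p = -3 − (19/2) = -25/2.

y = -25/2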